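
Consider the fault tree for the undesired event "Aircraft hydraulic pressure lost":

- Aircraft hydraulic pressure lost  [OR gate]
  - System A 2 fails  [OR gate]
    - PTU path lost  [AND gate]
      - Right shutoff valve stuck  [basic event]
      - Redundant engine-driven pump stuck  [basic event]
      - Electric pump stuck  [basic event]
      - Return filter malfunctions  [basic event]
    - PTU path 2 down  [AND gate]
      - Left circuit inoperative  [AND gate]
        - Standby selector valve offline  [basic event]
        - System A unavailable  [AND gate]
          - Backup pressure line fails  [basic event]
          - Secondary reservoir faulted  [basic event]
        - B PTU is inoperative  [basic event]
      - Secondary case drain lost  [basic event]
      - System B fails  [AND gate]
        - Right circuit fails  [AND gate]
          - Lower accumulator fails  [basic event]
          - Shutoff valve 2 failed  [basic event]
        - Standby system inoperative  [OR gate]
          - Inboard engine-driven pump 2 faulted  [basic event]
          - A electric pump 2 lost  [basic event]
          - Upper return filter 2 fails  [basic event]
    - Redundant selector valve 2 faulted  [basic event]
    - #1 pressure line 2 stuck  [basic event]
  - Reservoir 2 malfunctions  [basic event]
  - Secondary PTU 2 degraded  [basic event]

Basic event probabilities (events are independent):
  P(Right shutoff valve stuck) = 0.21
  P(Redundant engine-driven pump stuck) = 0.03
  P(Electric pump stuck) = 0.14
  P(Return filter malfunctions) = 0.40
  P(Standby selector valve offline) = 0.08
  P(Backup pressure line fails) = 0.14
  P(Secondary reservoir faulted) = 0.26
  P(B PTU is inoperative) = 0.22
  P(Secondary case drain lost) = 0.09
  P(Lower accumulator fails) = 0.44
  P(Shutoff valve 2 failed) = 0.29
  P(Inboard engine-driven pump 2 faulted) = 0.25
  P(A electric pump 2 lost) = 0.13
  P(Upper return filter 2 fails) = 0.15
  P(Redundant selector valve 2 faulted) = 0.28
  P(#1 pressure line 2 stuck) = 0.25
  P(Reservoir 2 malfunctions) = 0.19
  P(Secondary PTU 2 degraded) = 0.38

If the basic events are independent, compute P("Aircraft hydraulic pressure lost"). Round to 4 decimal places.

0.7289

P(PTU path lost) [AND] = 0.21 × 0.03 × 0.14 × 0.40 = 0.000353
P(System A unavailable) [AND] = 0.14 × 0.26 = 0.036400
P(Left circuit inoperative) [AND] = 0.08 × 0.036400 × 0.22 = 0.000641
P(Right circuit fails) [AND] = 0.44 × 0.29 = 0.127600
P(Standby system inoperative) [OR] = 1 − (1−0.25) × (1−0.13) × (1−0.15) = 0.445375
P(System B fails) [AND] = 0.127600 × 0.445375 = 0.056830
P(PTU path 2 down) [AND] = 0.000641 × 0.09 × 0.056830 = 0.000003
P(System A 2 fails) [OR] = 1 − (1−0.000353) × (1−0.000003) × (1−0.28) × (1−0.25) = 0.460192
P(Aircraft hydraulic pressure lost) [OR] = 1 − (1−0.460192) × (1−0.19) × (1−0.38) = 0.728908
Rounded to 4 decimal places: P(Aircraft hydraulic pressure lost) ≈ 0.7289.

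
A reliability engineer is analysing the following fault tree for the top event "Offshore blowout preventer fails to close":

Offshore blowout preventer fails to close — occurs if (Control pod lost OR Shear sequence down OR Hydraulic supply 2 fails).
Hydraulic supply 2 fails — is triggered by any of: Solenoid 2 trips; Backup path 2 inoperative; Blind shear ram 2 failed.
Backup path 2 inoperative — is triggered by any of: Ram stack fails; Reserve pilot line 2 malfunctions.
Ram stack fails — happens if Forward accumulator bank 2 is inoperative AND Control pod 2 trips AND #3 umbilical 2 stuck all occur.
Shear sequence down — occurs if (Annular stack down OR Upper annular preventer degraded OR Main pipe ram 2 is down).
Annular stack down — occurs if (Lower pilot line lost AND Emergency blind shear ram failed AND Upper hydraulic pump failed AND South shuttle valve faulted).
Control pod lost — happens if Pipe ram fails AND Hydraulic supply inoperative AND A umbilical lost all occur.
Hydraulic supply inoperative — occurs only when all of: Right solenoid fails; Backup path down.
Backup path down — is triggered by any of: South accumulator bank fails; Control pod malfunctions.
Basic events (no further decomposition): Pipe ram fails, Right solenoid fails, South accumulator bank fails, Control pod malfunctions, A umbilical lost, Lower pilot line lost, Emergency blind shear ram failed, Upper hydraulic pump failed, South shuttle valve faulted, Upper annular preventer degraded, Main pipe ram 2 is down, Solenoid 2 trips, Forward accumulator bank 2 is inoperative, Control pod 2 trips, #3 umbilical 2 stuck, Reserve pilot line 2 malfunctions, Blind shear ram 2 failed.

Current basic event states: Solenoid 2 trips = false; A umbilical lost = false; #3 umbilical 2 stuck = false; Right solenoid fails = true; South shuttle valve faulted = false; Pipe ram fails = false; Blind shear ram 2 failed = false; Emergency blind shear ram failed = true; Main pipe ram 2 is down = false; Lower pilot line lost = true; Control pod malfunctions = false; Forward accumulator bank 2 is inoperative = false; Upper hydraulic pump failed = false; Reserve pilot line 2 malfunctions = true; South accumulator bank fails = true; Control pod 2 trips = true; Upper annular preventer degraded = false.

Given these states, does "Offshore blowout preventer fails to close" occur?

Yes

Backup path down [OR]: South accumulator bank fails=occurs, Control pod malfunctions=not → at least one input occurs → occurs.
Hydraulic supply inoperative [AND]: Right solenoid fails=occurs, Backup path down=occurs → all inputs occur → occurs.
Control pod lost [AND]: Pipe ram fails=not, Hydraulic supply inoperative=occurs, A umbilical lost=not → not all inputs occur → does not occur.
Annular stack down [AND]: Lower pilot line lost=occurs, Emergency blind shear ram failed=occurs, Upper hydraulic pump failed=not, South shuttle valve faulted=not → not all inputs occur → does not occur.
Shear sequence down [OR]: Annular stack down=not, Upper annular preventer degraded=not, Main pipe ram 2 is down=not → no input occurs → does not occur.
Ram stack fails [AND]: Forward accumulator bank 2 is inoperative=not, Control pod 2 trips=occurs, #3 umbilical 2 stuck=not → not all inputs occur → does not occur.
Backup path 2 inoperative [OR]: Ram stack fails=not, Reserve pilot line 2 malfunctions=occurs → at least one input occurs → occurs.
Hydraulic supply 2 fails [OR]: Solenoid 2 trips=not, Backup path 2 inoperative=occurs, Blind shear ram 2 failed=not → at least one input occurs → occurs.
Offshore blowout preventer fails to close [OR]: Control pod lost=not, Shear sequence down=not, Hydraulic supply 2 fails=occurs → at least one input occurs → occurs.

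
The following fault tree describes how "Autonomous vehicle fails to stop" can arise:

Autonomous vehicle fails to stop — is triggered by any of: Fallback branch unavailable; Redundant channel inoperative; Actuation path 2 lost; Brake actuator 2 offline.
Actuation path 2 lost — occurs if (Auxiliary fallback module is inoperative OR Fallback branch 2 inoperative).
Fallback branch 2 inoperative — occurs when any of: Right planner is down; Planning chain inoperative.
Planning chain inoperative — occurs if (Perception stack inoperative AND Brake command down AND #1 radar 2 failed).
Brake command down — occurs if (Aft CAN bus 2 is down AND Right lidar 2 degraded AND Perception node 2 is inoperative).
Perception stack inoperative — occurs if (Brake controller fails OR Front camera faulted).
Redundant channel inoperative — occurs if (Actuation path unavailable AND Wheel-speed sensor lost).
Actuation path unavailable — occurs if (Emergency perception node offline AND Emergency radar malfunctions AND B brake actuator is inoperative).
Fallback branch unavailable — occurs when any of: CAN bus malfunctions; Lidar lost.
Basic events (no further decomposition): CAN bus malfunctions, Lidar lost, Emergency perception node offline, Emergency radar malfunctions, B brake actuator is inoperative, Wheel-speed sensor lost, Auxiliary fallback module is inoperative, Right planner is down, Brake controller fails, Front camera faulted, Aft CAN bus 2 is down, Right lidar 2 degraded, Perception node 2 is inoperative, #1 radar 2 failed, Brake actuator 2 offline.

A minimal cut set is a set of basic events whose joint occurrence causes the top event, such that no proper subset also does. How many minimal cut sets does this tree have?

8

Fallback branch unavailable [OR]: union of children's cut sets → 2 cut set(s).
Actuation path unavailable [AND]: one cut set from each child combined → 1 × 1 × 1 = 1 cut set(s).
Redundant channel inoperative [AND]: one cut set from each child combined → 1 × 1 = 1 cut set(s).
Perception stack inoperative [OR]: union of children's cut sets → 2 cut set(s).
Brake command down [AND]: one cut set from each child combined → 1 × 1 × 1 = 1 cut set(s).
Planning chain inoperative [AND]: one cut set from each child combined → 2 × 1 × 1 = 2 cut set(s).
Fallback branch 2 inoperative [OR]: union of children's cut sets → 3 cut set(s).
Actuation path 2 lost [OR]: union of children's cut sets → 4 cut set(s).
Autonomous vehicle fails to stop [OR]: union of children's cut sets → 8 cut set(s).
Minimal cut sets: {CAN bus malfunctions}; {Lidar lost}; {B brake actuator is inoperative, Emergency perception node offline, Emergency radar malfunctions, Wheel-speed sensor lost}; {Auxiliary fallback module is inoperative}; {Right planner is down}; {#1 radar 2 failed, Aft CAN bus 2 is down, Brake controller fails, Perception node 2 is inoperative, Right lidar 2 degraded}; {#1 radar 2 failed, Aft CAN bus 2 is down, Front camera faulted, Perception node 2 is inoperative, Right lidar 2 degraded}; {Brake actuator 2 offline}.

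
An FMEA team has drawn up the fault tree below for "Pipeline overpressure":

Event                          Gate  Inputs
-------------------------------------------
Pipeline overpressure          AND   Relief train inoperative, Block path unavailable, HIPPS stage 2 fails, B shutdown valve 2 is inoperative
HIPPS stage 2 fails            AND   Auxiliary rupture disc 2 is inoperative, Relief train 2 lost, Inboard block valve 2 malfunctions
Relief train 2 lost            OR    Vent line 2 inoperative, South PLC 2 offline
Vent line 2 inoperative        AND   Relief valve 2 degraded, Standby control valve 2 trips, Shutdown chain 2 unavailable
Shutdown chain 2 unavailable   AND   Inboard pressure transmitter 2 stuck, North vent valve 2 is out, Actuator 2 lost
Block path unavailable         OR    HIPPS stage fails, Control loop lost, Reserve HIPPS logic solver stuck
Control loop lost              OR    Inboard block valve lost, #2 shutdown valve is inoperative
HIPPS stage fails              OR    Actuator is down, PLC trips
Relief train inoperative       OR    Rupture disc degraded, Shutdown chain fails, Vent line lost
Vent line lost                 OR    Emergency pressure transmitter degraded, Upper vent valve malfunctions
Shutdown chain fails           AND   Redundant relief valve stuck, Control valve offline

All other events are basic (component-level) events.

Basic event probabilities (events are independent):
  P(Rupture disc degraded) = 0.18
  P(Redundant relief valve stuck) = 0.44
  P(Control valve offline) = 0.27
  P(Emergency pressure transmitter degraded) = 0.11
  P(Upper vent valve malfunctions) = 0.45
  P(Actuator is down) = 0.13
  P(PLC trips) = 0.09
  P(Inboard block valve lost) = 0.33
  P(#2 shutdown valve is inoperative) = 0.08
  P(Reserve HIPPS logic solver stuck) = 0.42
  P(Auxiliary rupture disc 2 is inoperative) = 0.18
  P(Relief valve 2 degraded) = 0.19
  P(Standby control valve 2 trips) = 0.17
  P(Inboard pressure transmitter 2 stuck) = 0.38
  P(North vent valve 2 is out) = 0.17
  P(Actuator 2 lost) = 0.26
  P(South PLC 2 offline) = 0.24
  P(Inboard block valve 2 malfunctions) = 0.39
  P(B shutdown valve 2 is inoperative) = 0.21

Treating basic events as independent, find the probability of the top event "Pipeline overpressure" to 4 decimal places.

P(Shutdown chain fails) [AND] = 0.44 × 0.27 = 0.118800
P(Vent line lost) [OR] = 1 − (1−0.11) × (1−0.45) = 0.510500
P(Relief train inoperative) [OR] = 1 − (1−0.18) × (1−0.118800) × (1−0.510500) = 0.646295
P(HIPPS stage fails) [OR] = 1 − (1−0.13) × (1−0.09) = 0.208300
P(Control loop lost) [OR] = 1 − (1−0.33) × (1−0.08) = 0.383600
P(Block path unavailable) [OR] = 1 − (1−0.208300) × (1−0.383600) × (1−0.42) = 0.716958
P(Shutdown chain 2 unavailable) [AND] = 0.38 × 0.17 × 0.26 = 0.016796
P(Vent line 2 inoperative) [AND] = 0.19 × 0.17 × 0.016796 = 0.000543
P(Relief train 2 lost) [OR] = 1 − (1−0.000543) × (1−0.24) = 0.240413
P(HIPPS stage 2 fails) [AND] = 0.18 × 0.240413 × 0.39 = 0.016877
P(Pipeline overpressure) [AND] = 0.646295 × 0.716958 × 0.016877 × 0.21 = 0.001642
Rounded to 4 decimal places: P(Pipeline overpressure) ≈ 0.0016.

0.0016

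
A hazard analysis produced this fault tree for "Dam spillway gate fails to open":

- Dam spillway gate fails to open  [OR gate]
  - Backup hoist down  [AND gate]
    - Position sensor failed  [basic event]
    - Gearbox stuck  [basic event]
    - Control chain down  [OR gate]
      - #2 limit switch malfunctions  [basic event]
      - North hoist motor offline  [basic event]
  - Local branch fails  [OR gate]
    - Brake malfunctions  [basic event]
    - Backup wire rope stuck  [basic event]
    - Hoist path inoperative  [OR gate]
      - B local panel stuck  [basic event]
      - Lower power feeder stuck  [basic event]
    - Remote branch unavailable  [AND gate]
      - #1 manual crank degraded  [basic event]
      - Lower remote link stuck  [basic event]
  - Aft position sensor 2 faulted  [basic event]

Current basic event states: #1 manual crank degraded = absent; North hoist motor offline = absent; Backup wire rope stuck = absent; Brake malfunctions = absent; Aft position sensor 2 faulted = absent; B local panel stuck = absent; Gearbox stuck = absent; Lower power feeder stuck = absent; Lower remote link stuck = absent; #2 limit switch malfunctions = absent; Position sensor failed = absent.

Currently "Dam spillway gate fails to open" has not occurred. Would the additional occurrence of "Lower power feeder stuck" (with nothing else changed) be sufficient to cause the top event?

Counterfactual: set "Lower power feeder stuck" to occurred.
Control chain down [OR]: #2 limit switch malfunctions=not, North hoist motor offline=not → no input occurs → does not occur.
Backup hoist down [AND]: Position sensor failed=not, Gearbox stuck=not, Control chain down=not → not all inputs occur → does not occur.
Hoist path inoperative [OR]: B local panel stuck=not, Lower power feeder stuck=occurs → at least one input occurs → occurs.
Remote branch unavailable [AND]: #1 manual crank degraded=not, Lower remote link stuck=not → not all inputs occur → does not occur.
Local branch fails [OR]: Brake malfunctions=not, Backup wire rope stuck=not, Hoist path inoperative=occurs, Remote branch unavailable=not → at least one input occurs → occurs.
Dam spillway gate fails to open [OR]: Backup hoist down=not, Local branch fails=occurs, Aft position sensor 2 faulted=not → at least one input occurs → occurs.

Yes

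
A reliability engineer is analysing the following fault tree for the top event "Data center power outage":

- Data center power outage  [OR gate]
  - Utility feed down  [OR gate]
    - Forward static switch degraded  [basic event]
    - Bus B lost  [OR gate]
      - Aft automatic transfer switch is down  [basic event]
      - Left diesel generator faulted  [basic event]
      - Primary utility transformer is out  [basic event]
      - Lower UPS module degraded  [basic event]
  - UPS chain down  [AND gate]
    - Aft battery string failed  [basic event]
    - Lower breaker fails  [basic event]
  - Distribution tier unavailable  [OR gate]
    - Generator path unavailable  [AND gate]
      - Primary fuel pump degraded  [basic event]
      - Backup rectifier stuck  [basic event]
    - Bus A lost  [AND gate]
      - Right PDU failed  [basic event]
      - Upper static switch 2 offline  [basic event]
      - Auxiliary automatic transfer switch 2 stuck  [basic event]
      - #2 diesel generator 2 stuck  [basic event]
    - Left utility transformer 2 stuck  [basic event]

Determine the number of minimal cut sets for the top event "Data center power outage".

Bus B lost [OR]: union of children's cut sets → 4 cut set(s).
Utility feed down [OR]: union of children's cut sets → 5 cut set(s).
UPS chain down [AND]: one cut set from each child combined → 1 × 1 = 1 cut set(s).
Generator path unavailable [AND]: one cut set from each child combined → 1 × 1 = 1 cut set(s).
Bus A lost [AND]: one cut set from each child combined → 1 × 1 × 1 × 1 = 1 cut set(s).
Distribution tier unavailable [OR]: union of children's cut sets → 3 cut set(s).
Data center power outage [OR]: union of children's cut sets → 9 cut set(s).
Minimal cut sets: {Forward static switch degraded}; {Aft automatic transfer switch is down}; {Left diesel generator faulted}; {Primary utility transformer is out}; {Lower UPS module degraded}; {Aft battery string failed, Lower breaker fails}; {Backup rectifier stuck, Primary fuel pump degraded}; {#2 diesel generator 2 stuck, Auxiliary automatic transfer switch 2 stuck, Right PDU failed, Upper static switch 2 offline}; {Left utility transformer 2 stuck}.

9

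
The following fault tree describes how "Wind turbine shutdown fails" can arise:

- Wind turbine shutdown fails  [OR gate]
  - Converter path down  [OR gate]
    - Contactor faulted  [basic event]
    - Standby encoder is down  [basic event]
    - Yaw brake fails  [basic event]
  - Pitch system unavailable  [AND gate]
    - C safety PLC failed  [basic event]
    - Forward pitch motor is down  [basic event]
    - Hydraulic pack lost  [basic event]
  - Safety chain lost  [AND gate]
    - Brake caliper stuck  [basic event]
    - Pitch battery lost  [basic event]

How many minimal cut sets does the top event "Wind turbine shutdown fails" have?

5

Converter path down [OR]: union of children's cut sets → 3 cut set(s).
Pitch system unavailable [AND]: one cut set from each child combined → 1 × 1 × 1 = 1 cut set(s).
Safety chain lost [AND]: one cut set from each child combined → 1 × 1 = 1 cut set(s).
Wind turbine shutdown fails [OR]: union of children's cut sets → 5 cut set(s).
Minimal cut sets: {Contactor faulted}; {Standby encoder is down}; {Yaw brake fails}; {C safety PLC failed, Forward pitch motor is down, Hydraulic pack lost}; {Brake caliper stuck, Pitch battery lost}.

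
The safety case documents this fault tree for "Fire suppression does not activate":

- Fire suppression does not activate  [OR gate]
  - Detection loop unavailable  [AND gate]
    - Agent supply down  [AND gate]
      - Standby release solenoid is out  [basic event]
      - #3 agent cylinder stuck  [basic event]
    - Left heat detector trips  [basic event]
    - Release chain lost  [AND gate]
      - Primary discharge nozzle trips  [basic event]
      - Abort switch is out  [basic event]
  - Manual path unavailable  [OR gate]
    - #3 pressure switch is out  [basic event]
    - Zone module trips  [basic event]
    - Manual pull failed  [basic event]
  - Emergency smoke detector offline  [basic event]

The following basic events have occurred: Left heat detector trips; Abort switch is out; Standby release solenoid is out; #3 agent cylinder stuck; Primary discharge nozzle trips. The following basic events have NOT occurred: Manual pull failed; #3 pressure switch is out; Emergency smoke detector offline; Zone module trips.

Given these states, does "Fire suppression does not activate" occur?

Yes

Agent supply down [AND]: Standby release solenoid is out=occurs, #3 agent cylinder stuck=occurs → all inputs occur → occurs.
Release chain lost [AND]: Primary discharge nozzle trips=occurs, Abort switch is out=occurs → all inputs occur → occurs.
Detection loop unavailable [AND]: Agent supply down=occurs, Left heat detector trips=occurs, Release chain lost=occurs → all inputs occur → occurs.
Manual path unavailable [OR]: #3 pressure switch is out=not, Zone module trips=not, Manual pull failed=not → no input occurs → does not occur.
Fire suppression does not activate [OR]: Detection loop unavailable=occurs, Manual path unavailable=not, Emergency smoke detector offline=not → at least one input occurs → occurs.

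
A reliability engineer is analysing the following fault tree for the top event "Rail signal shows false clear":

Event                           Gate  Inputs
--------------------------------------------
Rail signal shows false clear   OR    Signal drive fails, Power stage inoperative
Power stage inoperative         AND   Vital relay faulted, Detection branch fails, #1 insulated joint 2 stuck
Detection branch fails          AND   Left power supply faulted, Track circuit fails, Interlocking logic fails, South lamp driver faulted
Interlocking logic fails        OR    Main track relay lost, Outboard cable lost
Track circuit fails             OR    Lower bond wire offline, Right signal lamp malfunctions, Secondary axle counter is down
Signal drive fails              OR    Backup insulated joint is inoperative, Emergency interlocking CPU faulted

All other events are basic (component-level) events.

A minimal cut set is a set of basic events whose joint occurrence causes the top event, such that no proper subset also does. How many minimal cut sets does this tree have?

8

Signal drive fails [OR]: union of children's cut sets → 2 cut set(s).
Track circuit fails [OR]: union of children's cut sets → 3 cut set(s).
Interlocking logic fails [OR]: union of children's cut sets → 2 cut set(s).
Detection branch fails [AND]: one cut set from each child combined → 1 × 3 × 2 × 1 = 6 cut set(s).
Power stage inoperative [AND]: one cut set from each child combined → 1 × 6 × 1 = 6 cut set(s).
Rail signal shows false clear [OR]: union of children's cut sets → 8 cut set(s).
Minimal cut sets: {Backup insulated joint is inoperative}; {Emergency interlocking CPU faulted}; {#1 insulated joint 2 stuck, Left power supply faulted, Lower bond wire offline, Main track relay lost, South lamp driver faulted, Vital relay faulted}; {#1 insulated joint 2 stuck, Left power supply faulted, Lower bond wire offline, Outboard cable lost, South lamp driver faulted, Vital relay faulted}; {#1 insulated joint 2 stuck, Left power supply faulted, Main track relay lost, Right signal lamp malfunctions, South lamp driver faulted, Vital relay faulted}; {#1 insulated joint 2 stuck, Left power supply faulted, Outboard cable lost, Right signal lamp malfunctions, South lamp driver faulted, Vital relay faulted}; {#1 insulated joint 2 stuck, Left power supply faulted, Main track relay lost, Secondary axle counter is down, South lamp driver faulted, Vital relay faulted}; {#1 insulated joint 2 stuck, Left power supply faulted, Outboard cable lost, Secondary axle counter is down, South lamp driver faulted, Vital relay faulted}.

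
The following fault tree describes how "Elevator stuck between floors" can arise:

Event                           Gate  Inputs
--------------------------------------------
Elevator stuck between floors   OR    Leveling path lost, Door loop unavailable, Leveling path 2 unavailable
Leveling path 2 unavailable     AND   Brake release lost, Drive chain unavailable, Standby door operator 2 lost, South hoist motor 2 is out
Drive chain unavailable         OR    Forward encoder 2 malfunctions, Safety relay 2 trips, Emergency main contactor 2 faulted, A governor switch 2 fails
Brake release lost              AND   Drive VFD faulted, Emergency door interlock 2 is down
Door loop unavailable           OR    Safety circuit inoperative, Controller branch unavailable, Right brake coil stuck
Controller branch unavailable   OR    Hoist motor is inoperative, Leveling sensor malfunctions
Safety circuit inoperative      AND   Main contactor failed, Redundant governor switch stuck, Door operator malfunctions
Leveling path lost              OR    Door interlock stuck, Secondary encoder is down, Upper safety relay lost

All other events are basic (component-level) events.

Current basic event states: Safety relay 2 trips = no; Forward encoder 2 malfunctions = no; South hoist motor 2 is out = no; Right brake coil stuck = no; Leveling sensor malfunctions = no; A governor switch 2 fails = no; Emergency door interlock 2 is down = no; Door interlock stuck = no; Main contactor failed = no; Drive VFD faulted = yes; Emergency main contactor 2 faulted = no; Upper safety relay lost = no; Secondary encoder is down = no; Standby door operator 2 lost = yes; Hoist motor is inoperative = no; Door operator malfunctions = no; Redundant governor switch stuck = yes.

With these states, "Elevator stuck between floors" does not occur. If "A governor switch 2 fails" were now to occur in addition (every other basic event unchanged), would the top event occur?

No

Counterfactual: set "A governor switch 2 fails" to occurred.
Leveling path lost [OR]: Door interlock stuck=not, Secondary encoder is down=not, Upper safety relay lost=not → no input occurs → does not occur.
Safety circuit inoperative [AND]: Main contactor failed=not, Redundant governor switch stuck=occurs, Door operator malfunctions=not → not all inputs occur → does not occur.
Controller branch unavailable [OR]: Hoist motor is inoperative=not, Leveling sensor malfunctions=not → no input occurs → does not occur.
Door loop unavailable [OR]: Safety circuit inoperative=not, Controller branch unavailable=not, Right brake coil stuck=not → no input occurs → does not occur.
Brake release lost [AND]: Drive VFD faulted=occurs, Emergency door interlock 2 is down=not → not all inputs occur → does not occur.
Drive chain unavailable [OR]: Forward encoder 2 malfunctions=not, Safety relay 2 trips=not, Emergency main contactor 2 faulted=not, A governor switch 2 fails=occurs → at least one input occurs → occurs.
Leveling path 2 unavailable [AND]: Brake release lost=not, Drive chain unavailable=occurs, Standby door operator 2 lost=occurs, South hoist motor 2 is out=not → not all inputs occur → does not occur.
Elevator stuck between floors [OR]: Leveling path lost=not, Door loop unavailable=not, Leveling path 2 unavailable=not → no input occurs → does not occur.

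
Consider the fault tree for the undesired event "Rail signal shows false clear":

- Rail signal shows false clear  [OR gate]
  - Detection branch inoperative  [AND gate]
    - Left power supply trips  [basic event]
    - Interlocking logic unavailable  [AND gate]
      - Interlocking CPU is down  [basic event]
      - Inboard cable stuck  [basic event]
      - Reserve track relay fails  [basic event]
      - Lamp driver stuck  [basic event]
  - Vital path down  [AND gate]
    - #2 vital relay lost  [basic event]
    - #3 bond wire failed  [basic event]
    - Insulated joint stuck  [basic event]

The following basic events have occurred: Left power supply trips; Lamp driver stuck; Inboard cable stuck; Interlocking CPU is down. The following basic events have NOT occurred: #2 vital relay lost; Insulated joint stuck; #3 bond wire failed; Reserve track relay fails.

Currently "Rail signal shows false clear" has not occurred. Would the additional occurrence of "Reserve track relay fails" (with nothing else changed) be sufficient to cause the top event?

Yes

Counterfactual: set "Reserve track relay fails" to occurred.
Interlocking logic unavailable [AND]: Interlocking CPU is down=occurs, Inboard cable stuck=occurs, Reserve track relay fails=occurs, Lamp driver stuck=occurs → all inputs occur → occurs.
Detection branch inoperative [AND]: Left power supply trips=occurs, Interlocking logic unavailable=occurs → all inputs occur → occurs.
Vital path down [AND]: #2 vital relay lost=not, #3 bond wire failed=not, Insulated joint stuck=not → not all inputs occur → does not occur.
Rail signal shows false clear [OR]: Detection branch inoperative=occurs, Vital path down=not → at least one input occurs → occurs.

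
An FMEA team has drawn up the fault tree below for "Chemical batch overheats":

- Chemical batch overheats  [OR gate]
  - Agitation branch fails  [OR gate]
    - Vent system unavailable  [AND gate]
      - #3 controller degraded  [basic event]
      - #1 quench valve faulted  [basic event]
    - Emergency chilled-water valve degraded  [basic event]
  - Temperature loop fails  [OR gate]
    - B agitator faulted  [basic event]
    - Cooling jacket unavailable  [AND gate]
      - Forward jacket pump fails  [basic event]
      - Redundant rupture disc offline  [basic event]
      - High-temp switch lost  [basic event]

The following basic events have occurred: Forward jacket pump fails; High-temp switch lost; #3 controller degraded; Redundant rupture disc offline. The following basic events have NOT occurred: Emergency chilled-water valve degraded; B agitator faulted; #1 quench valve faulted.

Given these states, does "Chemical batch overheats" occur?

Vent system unavailable [AND]: #3 controller degraded=occurs, #1 quench valve faulted=not → not all inputs occur → does not occur.
Agitation branch fails [OR]: Vent system unavailable=not, Emergency chilled-water valve degraded=not → no input occurs → does not occur.
Cooling jacket unavailable [AND]: Forward jacket pump fails=occurs, Redundant rupture disc offline=occurs, High-temp switch lost=occurs → all inputs occur → occurs.
Temperature loop fails [OR]: B agitator faulted=not, Cooling jacket unavailable=occurs → at least one input occurs → occurs.
Chemical batch overheats [OR]: Agitation branch fails=not, Temperature loop fails=occurs → at least one input occurs → occurs.

Yes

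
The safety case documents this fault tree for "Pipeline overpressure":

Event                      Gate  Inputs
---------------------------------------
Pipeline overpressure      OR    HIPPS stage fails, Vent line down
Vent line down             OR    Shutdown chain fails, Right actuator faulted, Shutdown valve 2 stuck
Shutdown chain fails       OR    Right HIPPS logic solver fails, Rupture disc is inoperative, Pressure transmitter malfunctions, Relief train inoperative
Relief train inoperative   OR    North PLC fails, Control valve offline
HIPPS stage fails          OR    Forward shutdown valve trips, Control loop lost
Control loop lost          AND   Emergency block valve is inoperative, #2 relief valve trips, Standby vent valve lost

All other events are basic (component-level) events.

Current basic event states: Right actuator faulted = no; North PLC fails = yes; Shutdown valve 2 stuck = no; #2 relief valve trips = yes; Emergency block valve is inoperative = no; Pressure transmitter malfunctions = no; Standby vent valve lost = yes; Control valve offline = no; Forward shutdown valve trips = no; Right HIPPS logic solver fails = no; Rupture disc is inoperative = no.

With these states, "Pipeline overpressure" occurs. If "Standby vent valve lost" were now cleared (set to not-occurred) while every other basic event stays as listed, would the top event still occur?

Counterfactual: set "Standby vent valve lost" to not occurred.
Control loop lost [AND]: Emergency block valve is inoperative=not, #2 relief valve trips=occurs, Standby vent valve lost=not → not all inputs occur → does not occur.
HIPPS stage fails [OR]: Forward shutdown valve trips=not, Control loop lost=not → no input occurs → does not occur.
Relief train inoperative [OR]: North PLC fails=occurs, Control valve offline=not → at least one input occurs → occurs.
Shutdown chain fails [OR]: Right HIPPS logic solver fails=not, Rupture disc is inoperative=not, Pressure transmitter malfunctions=not, Relief train inoperative=occurs → at least one input occurs → occurs.
Vent line down [OR]: Shutdown chain fails=occurs, Right actuator faulted=not, Shutdown valve 2 stuck=not → at least one input occurs → occurs.
Pipeline overpressure [OR]: HIPPS stage fails=not, Vent line down=occurs → at least one input occurs → occurs.

Yes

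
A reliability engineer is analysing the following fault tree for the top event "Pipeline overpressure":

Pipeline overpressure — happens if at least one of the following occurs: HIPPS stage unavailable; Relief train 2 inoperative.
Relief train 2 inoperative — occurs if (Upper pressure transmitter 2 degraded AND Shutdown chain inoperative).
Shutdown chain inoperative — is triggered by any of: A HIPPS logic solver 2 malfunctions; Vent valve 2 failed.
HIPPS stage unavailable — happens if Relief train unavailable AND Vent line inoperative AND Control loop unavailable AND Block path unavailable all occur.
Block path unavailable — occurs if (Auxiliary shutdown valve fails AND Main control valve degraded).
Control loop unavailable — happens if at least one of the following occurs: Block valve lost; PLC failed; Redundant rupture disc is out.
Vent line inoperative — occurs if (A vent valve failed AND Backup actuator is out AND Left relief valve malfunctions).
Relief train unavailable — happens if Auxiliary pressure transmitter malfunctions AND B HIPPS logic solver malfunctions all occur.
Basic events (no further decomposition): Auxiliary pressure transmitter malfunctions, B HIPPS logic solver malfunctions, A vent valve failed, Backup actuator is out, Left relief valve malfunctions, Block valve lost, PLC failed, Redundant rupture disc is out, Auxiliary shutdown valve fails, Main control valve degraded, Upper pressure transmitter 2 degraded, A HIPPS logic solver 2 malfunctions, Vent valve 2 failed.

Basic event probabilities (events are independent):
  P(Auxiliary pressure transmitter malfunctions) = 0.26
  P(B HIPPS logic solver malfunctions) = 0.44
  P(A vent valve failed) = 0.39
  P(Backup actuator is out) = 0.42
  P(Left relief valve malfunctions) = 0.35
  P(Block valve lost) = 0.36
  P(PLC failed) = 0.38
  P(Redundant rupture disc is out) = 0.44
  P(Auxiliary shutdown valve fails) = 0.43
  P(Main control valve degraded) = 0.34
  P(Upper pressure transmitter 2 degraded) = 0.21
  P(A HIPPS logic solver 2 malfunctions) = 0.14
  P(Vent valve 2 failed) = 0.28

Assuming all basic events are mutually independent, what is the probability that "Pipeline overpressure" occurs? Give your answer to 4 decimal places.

0.0807

P(Relief train unavailable) [AND] = 0.26 × 0.44 = 0.114400
P(Vent line inoperative) [AND] = 0.39 × 0.42 × 0.35 = 0.057330
P(Control loop unavailable) [OR] = 1 − (1−0.36) × (1−0.38) × (1−0.44) = 0.777792
P(Block path unavailable) [AND] = 0.43 × 0.34 = 0.146200
P(HIPPS stage unavailable) [AND] = 0.114400 × 0.057330 × 0.777792 × 0.146200 = 0.000746
P(Shutdown chain inoperative) [OR] = 1 − (1−0.14) × (1−0.28) = 0.380800
P(Relief train 2 inoperative) [AND] = 0.21 × 0.380800 = 0.079968
P(Pipeline overpressure) [OR] = 1 − (1−0.000746) × (1−0.079968) = 0.080654
Rounded to 4 decimal places: P(Pipeline overpressure) ≈ 0.0807.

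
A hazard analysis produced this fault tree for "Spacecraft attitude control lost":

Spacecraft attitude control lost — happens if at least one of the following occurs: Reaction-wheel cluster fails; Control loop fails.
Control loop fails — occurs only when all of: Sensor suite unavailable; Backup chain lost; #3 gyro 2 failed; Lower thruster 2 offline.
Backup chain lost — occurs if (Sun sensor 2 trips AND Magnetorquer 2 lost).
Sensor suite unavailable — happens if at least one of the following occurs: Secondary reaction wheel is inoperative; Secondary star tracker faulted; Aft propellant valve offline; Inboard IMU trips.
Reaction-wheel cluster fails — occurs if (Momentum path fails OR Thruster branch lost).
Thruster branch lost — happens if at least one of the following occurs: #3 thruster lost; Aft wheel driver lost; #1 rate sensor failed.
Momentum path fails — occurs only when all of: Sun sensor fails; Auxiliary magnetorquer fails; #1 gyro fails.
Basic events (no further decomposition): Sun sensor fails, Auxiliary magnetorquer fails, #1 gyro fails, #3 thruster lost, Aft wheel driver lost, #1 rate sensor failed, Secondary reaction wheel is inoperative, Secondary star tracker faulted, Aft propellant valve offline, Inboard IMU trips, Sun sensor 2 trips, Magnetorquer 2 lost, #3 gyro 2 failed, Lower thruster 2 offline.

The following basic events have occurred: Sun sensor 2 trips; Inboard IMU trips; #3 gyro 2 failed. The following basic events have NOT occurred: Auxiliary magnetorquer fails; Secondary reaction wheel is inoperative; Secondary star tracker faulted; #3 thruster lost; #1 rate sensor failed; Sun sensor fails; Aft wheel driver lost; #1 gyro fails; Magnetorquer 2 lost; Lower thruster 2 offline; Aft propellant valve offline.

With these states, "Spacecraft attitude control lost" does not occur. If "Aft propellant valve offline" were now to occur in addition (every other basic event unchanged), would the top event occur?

No

Counterfactual: set "Aft propellant valve offline" to occurred.
Momentum path fails [AND]: Sun sensor fails=not, Auxiliary magnetorquer fails=not, #1 gyro fails=not → not all inputs occur → does not occur.
Thruster branch lost [OR]: #3 thruster lost=not, Aft wheel driver lost=not, #1 rate sensor failed=not → no input occurs → does not occur.
Reaction-wheel cluster fails [OR]: Momentum path fails=not, Thruster branch lost=not → no input occurs → does not occur.
Sensor suite unavailable [OR]: Secondary reaction wheel is inoperative=not, Secondary star tracker faulted=not, Aft propellant valve offline=occurs, Inboard IMU trips=occurs → at least one input occurs → occurs.
Backup chain lost [AND]: Sun sensor 2 trips=occurs, Magnetorquer 2 lost=not → not all inputs occur → does not occur.
Control loop fails [AND]: Sensor suite unavailable=occurs, Backup chain lost=not, #3 gyro 2 failed=occurs, Lower thruster 2 offline=not → not all inputs occur → does not occur.
Spacecraft attitude control lost [OR]: Reaction-wheel cluster fails=not, Control loop fails=not → no input occurs → does not occur.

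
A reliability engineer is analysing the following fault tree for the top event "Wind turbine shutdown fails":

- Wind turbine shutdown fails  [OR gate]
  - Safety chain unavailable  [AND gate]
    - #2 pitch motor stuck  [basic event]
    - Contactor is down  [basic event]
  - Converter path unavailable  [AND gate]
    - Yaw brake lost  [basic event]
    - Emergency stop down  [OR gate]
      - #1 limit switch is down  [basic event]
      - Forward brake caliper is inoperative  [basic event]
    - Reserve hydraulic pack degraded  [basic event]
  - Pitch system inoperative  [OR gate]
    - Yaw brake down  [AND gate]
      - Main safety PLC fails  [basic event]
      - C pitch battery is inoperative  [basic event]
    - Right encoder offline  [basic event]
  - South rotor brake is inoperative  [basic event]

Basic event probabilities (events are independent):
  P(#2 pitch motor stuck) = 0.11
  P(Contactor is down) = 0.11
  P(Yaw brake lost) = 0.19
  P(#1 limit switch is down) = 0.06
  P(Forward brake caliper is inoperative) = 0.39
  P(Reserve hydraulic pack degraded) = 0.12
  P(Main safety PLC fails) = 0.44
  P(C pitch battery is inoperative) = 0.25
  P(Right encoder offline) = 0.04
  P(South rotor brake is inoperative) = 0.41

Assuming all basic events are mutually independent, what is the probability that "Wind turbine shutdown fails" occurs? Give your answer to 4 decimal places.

0.5068

P(Safety chain unavailable) [AND] = 0.11 × 0.11 = 0.012100
P(Emergency stop down) [OR] = 1 − (1−0.06) × (1−0.39) = 0.426600
P(Converter path unavailable) [AND] = 0.19 × 0.426600 × 0.12 = 0.009726
P(Yaw brake down) [AND] = 0.44 × 0.25 = 0.110000
P(Pitch system inoperative) [OR] = 1 − (1−0.110000) × (1−0.04) = 0.145600
P(Wind turbine shutdown fails) [OR] = 1 − (1−0.012100) × (1−0.009726) × (1−0.145600) × (1−0.41) = 0.506847
Rounded to 4 decimal places: P(Wind turbine shutdown fails) ≈ 0.5068.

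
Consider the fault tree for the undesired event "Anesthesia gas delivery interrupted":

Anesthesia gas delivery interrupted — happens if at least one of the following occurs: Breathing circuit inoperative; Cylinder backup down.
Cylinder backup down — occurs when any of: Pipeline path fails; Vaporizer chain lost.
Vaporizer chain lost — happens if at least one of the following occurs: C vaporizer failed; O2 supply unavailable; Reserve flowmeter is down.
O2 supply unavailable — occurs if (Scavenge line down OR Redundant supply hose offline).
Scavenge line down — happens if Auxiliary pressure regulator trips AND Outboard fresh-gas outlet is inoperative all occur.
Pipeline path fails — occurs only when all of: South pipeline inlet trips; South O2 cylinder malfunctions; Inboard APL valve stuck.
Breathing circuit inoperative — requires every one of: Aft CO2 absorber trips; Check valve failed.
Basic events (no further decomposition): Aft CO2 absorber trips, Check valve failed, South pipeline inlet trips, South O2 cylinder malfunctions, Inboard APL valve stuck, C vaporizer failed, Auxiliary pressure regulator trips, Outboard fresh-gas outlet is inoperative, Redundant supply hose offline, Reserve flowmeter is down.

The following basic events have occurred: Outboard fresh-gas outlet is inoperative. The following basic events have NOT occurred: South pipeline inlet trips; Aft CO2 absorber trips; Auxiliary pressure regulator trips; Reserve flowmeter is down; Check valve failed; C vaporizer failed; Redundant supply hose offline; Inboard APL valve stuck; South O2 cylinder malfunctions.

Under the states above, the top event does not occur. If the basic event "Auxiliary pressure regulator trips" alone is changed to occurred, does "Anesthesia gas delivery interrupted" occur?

Counterfactual: set "Auxiliary pressure regulator trips" to occurred.
Breathing circuit inoperative [AND]: Aft CO2 absorber trips=not, Check valve failed=not → not all inputs occur → does not occur.
Pipeline path fails [AND]: South pipeline inlet trips=not, South O2 cylinder malfunctions=not, Inboard APL valve stuck=not → not all inputs occur → does not occur.
Scavenge line down [AND]: Auxiliary pressure regulator trips=occurs, Outboard fresh-gas outlet is inoperative=occurs → all inputs occur → occurs.
O2 supply unavailable [OR]: Scavenge line down=occurs, Redundant supply hose offline=not → at least one input occurs → occurs.
Vaporizer chain lost [OR]: C vaporizer failed=not, O2 supply unavailable=occurs, Reserve flowmeter is down=not → at least one input occurs → occurs.
Cylinder backup down [OR]: Pipeline path fails=not, Vaporizer chain lost=occurs → at least one input occurs → occurs.
Anesthesia gas delivery interrupted [OR]: Breathing circuit inoperative=not, Cylinder backup down=occurs → at least one input occurs → occurs.

Yes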